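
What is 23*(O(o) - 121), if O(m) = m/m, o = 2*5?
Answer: -2760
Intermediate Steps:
o = 10
O(m) = 1
23*(O(o) - 121) = 23*(1 - 121) = 23*(-120) = -2760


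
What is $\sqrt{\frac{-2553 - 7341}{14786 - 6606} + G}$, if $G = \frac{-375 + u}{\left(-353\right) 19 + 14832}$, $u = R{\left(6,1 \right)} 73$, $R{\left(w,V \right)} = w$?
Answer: $\frac{i \sqrt{84937384194}}{265850} \approx 1.0963 i$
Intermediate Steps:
$u = 438$ ($u = 6 \cdot 73 = 438$)
$G = \frac{63}{8125}$ ($G = \frac{-375 + 438}{\left(-353\right) 19 + 14832} = \frac{63}{-6707 + 14832} = \frac{63}{8125} \approx 0.0077538$)
$\sqrt{\frac{-2553 - 7341}{14786 - 6606} + G} = \sqrt{\frac{-2553 - 7341}{14786 - 6606} + \frac{63}{8125}} = \sqrt{- \frac{9894}{8180} + \frac{63}{8125}} = \sqrt{\left(-9894\right) \frac{1}{8180} + \frac{63}{8125}} = \sqrt{- \frac{4947}{4090} + \frac{63}{8125}} = \sqrt{- \frac{7987341}{6646250}} = \frac{i \sqrt{84937384194}}{265850}$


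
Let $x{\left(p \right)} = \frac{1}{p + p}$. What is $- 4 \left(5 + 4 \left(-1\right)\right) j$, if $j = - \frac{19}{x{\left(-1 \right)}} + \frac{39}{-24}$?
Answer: $- \frac{291}{2} \approx -145.5$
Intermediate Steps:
$x{\left(p \right)} = \frac{1}{2 p}$
$j = \frac{291}{8}$ ($j = - \frac{19}{\frac{1}{2} \frac{1}{-1}} + \frac{39}{-24} = - \frac{19}{\frac{1}{2} \left(-1\right)} + 39 \left(- \frac{1}{24}\right) = - \frac{19}{- \frac{1}{2}} - \frac{13}{8} = \left(-19\right) \left(-2\right) - \frac{13}{8} = 38 - \frac{13}{8} = \frac{291}{8} \approx 36.375$)
$- 4 \left(5 + 4 \left(-1\right)\right) j = - 4 \left(5 + 4 \left(-1\right)\right) \frac{291}{8} = - 4 \left(5 - 4\right) \frac{291}{8} = \left(-4\right) 1 \cdot \frac{291}{8} = \left(-4\right) \frac{291}{8} = - \frac{291}{2}$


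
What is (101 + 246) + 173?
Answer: 520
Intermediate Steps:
(101 + 246) + 173 = 347 + 173 = 520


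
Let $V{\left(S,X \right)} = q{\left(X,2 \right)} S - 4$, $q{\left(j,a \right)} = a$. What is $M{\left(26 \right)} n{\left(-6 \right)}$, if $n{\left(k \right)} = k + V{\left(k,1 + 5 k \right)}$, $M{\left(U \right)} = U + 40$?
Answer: $-1452$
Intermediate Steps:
$M{\left(U \right)} = 40 + U$
$V{\left(S,X \right)} = -4 + 2 S$ ($V{\left(S,X \right)} = 2 S - 4 = -4 + 2 S$)
$n{\left(k \right)} = -4 + 3 k$ ($n{\left(k \right)} = k + \left(-4 + 2 k\right) = -4 + 3 k$)
$M{\left(26 \right)} n{\left(-6 \right)} = \left(40 + 26\right) \left(-4 + 3 \left(-6\right)\right) = 66 \left(-4 - 18\right) = 66 \left(-22\right) = -1452$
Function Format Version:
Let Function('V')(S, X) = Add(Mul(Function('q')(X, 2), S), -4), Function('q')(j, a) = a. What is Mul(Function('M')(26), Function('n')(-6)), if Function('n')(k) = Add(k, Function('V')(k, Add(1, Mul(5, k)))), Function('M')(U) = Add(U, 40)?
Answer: -1452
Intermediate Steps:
Function('M')(U) = Add(40, U)
Function('V')(S, X) = Add(-4, Mul(2, S)) (Function('V')(S, X) = Add(Mul(2, S), -4) = Add(-4, Mul(2, S)))
Function('n')(k) = Add(-4, Mul(3, k)) (Function('n')(k) = Add(k, Add(-4, Mul(2, k))) = Add(-4, Mul(3, k)))
Mul(Function('M')(26), Function('n')(-6)) = Mul(Add(40, 26), Add(-4, Mul(3, -6))) = Mul(66, Add(-4, -18)) = Mul(66, -22) = -1452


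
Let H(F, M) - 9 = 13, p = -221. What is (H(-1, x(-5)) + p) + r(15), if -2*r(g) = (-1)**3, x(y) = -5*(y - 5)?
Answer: -397/2 ≈ -198.50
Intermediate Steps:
x(y) = 25 - 5*y (x(y) = -5*(-5 + y) = 25 - 5*y)
r(g) = 1/2 (r(g) = -1/2*(-1)**3 = -1/2*(-1) = 1/2)
H(F, M) = 22 (H(F, M) = 9 + 13 = 22)
(H(-1, x(-5)) + p) + r(15) = (22 - 221) + 1/2 = -199 + 1/2 = -397/2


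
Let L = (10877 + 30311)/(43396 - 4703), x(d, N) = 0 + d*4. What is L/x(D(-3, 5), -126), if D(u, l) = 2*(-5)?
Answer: -10297/386930 ≈ -0.026612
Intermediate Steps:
D(u, l) = -10
x(d, N) = 4*d (x(d, N) = 0 + 4*d = 4*d)
L = 41188/38693 ≈ 1.0645
L/x(D(-3, 5), -126) = 41188/(38693*((4*(-10)))) = (41188/38693)/(-40) = (41188/38693)*(-1/40) = -10297/386930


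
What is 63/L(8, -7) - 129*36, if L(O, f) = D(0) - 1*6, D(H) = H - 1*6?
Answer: -18597/4 ≈ -4649.3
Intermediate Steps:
D(H) = -6 + H (D(H) = H - 6 = -6 + H)
L(O, f) = -12 (L(O, f) = (-6 + 0) - 1*6 = -6 - 6 = -12)
63/L(8, -7) - 129*36 = 63/(-12) - 129*36 = 63*(-1/12) - 4644 = -21/4 - 4644 = -18597/4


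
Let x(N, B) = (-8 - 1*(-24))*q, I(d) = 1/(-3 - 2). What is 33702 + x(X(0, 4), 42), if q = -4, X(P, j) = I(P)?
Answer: 33638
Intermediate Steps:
I(d) = -⅕ (I(d) = 1/(-5) = -⅕)
X(P, j) = -⅕
x(N, B) = -64 (x(N, B) = (-8 - 1*(-24))*(-4) = (-8 + 24)*(-4) = 16*(-4) = -64)
33702 + x(X(0, 4), 42) = 33702 - 64 = 33638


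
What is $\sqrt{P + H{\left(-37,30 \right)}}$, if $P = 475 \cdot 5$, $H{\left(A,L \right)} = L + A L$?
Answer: $\sqrt{1295} \approx 35.986$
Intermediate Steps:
$P = 2375$
$\sqrt{P + H{\left(-37,30 \right)}} = \sqrt{2375 + 30 \left(1 - 37\right)} = \sqrt{2375 + 30 \left(-36\right)} = \sqrt{2375 - 1080} = \sqrt{1295}$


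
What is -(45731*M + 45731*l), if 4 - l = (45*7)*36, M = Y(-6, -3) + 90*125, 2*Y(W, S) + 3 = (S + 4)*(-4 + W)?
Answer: 8460235/2 ≈ 4.2301e+6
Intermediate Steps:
Y(W, S) = -3/2 + (-4 + W)*(4 + S)/2 (Y(W, S) = -3/2 + ((S + 4)*(-4 + W))/2 = -3/2 + ((4 + S)*(-4 + W))/2 = -3/2 + ((-4 + W)*(4 + S))/2 = -3/2 + (-4 + W)*(4 + S)/2)
M = 22487/2 (M = (-19/2 - 2*(-3) + 2*(-6) + (1/2)*(-3)*(-6)) + 90*125 = (-19/2 + 6 - 12 + 9) + 11250 = -13/2 + 11250 = 22487/2 ≈ 11244.)
l = -11336 (l = 4 - 45*7*36 = 4 - 315*36 = 4 - 1*11340 = 4 - 11340 = -11336)
-(45731*M + 45731*l) = -45731/(1/(22487/2 - 11336)) = -45731/(1/(-185/2)) = -45731/(-2/185) = -45731*(-185/2) = 8460235/2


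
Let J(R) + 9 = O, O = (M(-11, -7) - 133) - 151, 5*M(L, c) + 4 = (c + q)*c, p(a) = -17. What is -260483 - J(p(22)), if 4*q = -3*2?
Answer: -2602011/10 ≈ -2.6020e+5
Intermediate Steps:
q = -3/2 (q = (-3*2)/4 = (1/4)*(-6) = -3/2 ≈ -1.5000)
M(L, c) = -4/5 + c*(-3/2 + c)/5 (M(L, c) = -4/5 + ((c - 3/2)*c)/5 = -4/5 + ((-3/2 + c)*c)/5 = -4/5 + (c*(-3/2 + c))/5 = -4/5 + c*(-3/2 + c)/5)
O = -2729/10 (O = ((-4/5 - 3/10*(-7) + (1/5)*(-7)**2) - 133) - 151 = ((-4/5 + 21/10 + (1/5)*49) - 133) - 151 = ((-4/5 + 21/10 + 49/5) - 133) - 151 = (111/10 - 133) - 151 = -1219/10 - 151 = -2729/10 ≈ -272.90)
J(R) = -2819/10 (J(R) = -9 - 2729/10 = -2819/10)
-260483 - J(p(22)) = -260483 - 1*(-2819/10) = -260483 + 2819/10 = -2602011/10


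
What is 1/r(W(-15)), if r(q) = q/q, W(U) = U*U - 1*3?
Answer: 1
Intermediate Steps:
W(U) = -3 + U**2 (W(U) = U**2 - 3 = -3 + U**2)
r(q) = 1
1/r(W(-15)) = 1/1 = 1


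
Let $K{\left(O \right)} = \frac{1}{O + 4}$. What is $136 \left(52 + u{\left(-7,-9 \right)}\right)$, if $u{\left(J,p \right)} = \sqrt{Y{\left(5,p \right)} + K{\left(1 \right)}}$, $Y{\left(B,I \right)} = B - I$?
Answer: $7072 + \frac{136 \sqrt{355}}{5} \approx 7584.5$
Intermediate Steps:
$K{\left(O \right)} = \frac{1}{4 + O}$
$u{\left(J,p \right)} = \sqrt{\frac{26}{5} - p}$ ($u{\left(J,p \right)} = \sqrt{\left(5 - p\right) + \frac{1}{4 + 1}} = \sqrt{\left(5 - p\right) + \frac{1}{5}} = \sqrt{\frac{26}{5} - p}$)
$136 \left(52 + u{\left(-7,-9 \right)}\right) = 136 \left(52 + \frac{\sqrt{130 - -225}}{5}\right) = 136 \left(52 + \frac{\sqrt{130 + 225}}{5}\right) = 136 \left(52 + \frac{\sqrt{355}}{5}\right) = 7072 + \frac{136 \sqrt{355}}{5}$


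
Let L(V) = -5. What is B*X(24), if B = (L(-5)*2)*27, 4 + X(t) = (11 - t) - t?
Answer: 11070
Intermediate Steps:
X(t) = 7 - 2*t (X(t) = -4 + ((11 - t) - t) = -4 + (11 - 2*t) = 7 - 2*t)
B = -270 (B = -5*2*27 = -10*27 = -270)
B*X(24) = -270*(7 - 2*24) = -270*(7 - 48) = -270*(-41) = 11070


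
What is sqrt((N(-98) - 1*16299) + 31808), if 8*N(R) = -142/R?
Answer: 3*sqrt(1351022)/28 ≈ 124.54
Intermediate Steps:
N(R) = -71/(4*R) (N(R) = (-142/R)/8 = -71/(4*R))
sqrt((N(-98) - 1*16299) + 31808) = sqrt((-71/4/(-98) - 1*16299) + 31808) = sqrt((-71/4*(-1/98) - 16299) + 31808) = sqrt((71/392 - 16299) + 31808) = sqrt(-6389137/392 + 31808) = sqrt(6079599/392) = 3*sqrt(1351022)/28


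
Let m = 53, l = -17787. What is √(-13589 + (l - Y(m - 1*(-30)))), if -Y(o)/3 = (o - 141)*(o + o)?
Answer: 2*I*√15065 ≈ 245.48*I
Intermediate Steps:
Y(o) = -6*o*(-141 + o) (Y(o) = -3*(o - 141)*(o + o) = -3*(-141 + o)*2*o = -6*o*(-141 + o))
√(-13589 + (l - Y(m - 1*(-30)))) = √(-13589 + (-17787 - 6*(53 - 1*(-30))*(141 - (53 - 1*(-30))))) = √(-13589 + (-17787 - 6*(53 + 30)*(141 - (53 + 30)))) = √(-13589 + (-17787 - 6*83*(141 - 1*83))) = √(-13589 + (-17787 - 6*83*(141 - 83))) = √(-13589 + (-17787 - 6*83*58)) = √(-13589 + (-17787 - 1*28884)) = √(-13589 + (-17787 - 28884)) = √(-13589 - 46671) = √(-60260) = 2*I*√15065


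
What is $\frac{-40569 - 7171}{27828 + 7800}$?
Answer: $- \frac{11935}{8907} \approx -1.34$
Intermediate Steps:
$\frac{-40569 - 7171}{27828 + 7800} = - \frac{47740}{35628} = \left(-47740\right) \frac{1}{35628} = - \frac{11935}{8907}$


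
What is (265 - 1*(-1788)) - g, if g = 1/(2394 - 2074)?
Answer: 656959/320 ≈ 2053.0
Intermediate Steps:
g = 1/320 ≈ 0.0031250
(265 - 1*(-1788)) - g = (265 - 1*(-1788)) - 1*1/320 = (265 + 1788) - 1/320 = 2053 - 1/320 = 656959/320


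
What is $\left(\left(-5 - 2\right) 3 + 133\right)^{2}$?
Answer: $12544$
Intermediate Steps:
$\left(\left(-5 - 2\right) 3 + 133\right)^{2} = \left(\left(-7\right) 3 + 133\right)^{2} = \left(-21 + 133\right)^{2} = 112^{2} = 12544$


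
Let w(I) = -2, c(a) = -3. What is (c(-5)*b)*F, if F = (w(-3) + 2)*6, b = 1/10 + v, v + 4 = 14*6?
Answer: 0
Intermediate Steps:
v = 80 (v = -4 + 14*6 = -4 + 84 = 80)
b = 801/10 (b = 1/10 + 80 = 801/10 ≈ 80.100)
F = 0 (F = (-2 + 2)*6 = 0*6 = 0)
(c(-5)*b)*F = -3*801/10*0 = -2403/10*0 = 0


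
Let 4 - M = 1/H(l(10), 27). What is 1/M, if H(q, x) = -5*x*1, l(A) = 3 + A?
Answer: 135/541 ≈ 0.24954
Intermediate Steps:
H(q, x) = -5*x
M = 541/135 (M = 4 - 1/((-5*27)) = 4 - 1/(-135) = 4 - 1*(-1/135) = 4 + 1/135 = 541/135 ≈ 4.0074)
1/M = 1/(541/135) = 135/541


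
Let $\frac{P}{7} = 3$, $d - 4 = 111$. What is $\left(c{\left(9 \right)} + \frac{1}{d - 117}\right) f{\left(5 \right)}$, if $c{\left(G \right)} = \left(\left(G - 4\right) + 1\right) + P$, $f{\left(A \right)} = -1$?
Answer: $- \frac{53}{2} \approx -26.5$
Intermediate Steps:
$d = 115$ ($d = 4 + 111 = 115$)
$P = 21$ ($P = 7 \cdot 3 = 21$)
$c{\left(G \right)} = 18 + G$ ($c{\left(G \right)} = \left(\left(G - 4\right) + 1\right) + 21 = \left(\left(-4 + G\right) + 1\right) + 21 = \left(-3 + G\right) + 21 = 18 + G$)
$\left(c{\left(9 \right)} + \frac{1}{d - 117}\right) f{\left(5 \right)} = \left(\left(18 + 9\right) + \frac{1}{115 - 117}\right) \left(-1\right) = \left(27 + \frac{1}{-2}\right) \left(-1\right) = \left(27 - \frac{1}{2}\right) \left(-1\right) = \frac{53}{2} \left(-1\right) = - \frac{53}{2}$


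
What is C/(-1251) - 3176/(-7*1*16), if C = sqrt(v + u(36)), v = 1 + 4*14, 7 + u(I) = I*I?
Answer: 397/14 - sqrt(1346)/1251 ≈ 28.328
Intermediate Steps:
u(I) = -7 + I**2 (u(I) = -7 + I*I = -7 + I**2)
v = 57 (v = 1 + 56 = 57)
C = sqrt(1346) (C = sqrt(57 + (-7 + 36**2)) = sqrt(57 + (-7 + 1296)) = sqrt(57 + 1289) = sqrt(1346) ≈ 36.688)
C/(-1251) - 3176/(-7*1*16) = sqrt(1346)/(-1251) - 3176/(-7*1*16) = sqrt(1346)*(-1/1251) - 3176/((-7*16)) = -sqrt(1346)/1251 - 3176/(-112) = -sqrt(1346)/1251 - 3176*(-1/112) = -sqrt(1346)/1251 + 397/14 = 397/14 - sqrt(1346)/1251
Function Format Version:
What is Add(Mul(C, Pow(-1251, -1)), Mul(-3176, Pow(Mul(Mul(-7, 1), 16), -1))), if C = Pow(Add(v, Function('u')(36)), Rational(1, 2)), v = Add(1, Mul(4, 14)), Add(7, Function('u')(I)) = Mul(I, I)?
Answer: Add(Rational(397, 14), Mul(Rational(-1, 1251), Pow(1346, Rational(1, 2)))) ≈ 28.328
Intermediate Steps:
Function('u')(I) = Add(-7, Pow(I, 2)) (Function('u')(I) = Add(-7, Mul(I, I)) = Add(-7, Pow(I, 2)))
v = 57 (v = Add(1, 56) = 57)
C = Pow(1346, Rational(1, 2)) (C = Pow(Add(57, Add(-7, Pow(36, 2))), Rational(1, 2)) = Pow(Add(57, Add(-7, 1296)), Rational(1, 2)) = Pow(Add(57, 1289), Rational(1, 2)) = Pow(1346, Rational(1, 2)) ≈ 36.688)
Add(Mul(C, Pow(-1251, -1)), Mul(-3176, Pow(Mul(Mul(-7, 1), 16), -1))) = Add(Mul(Pow(1346, Rational(1, 2)), Pow(-1251, -1)), Mul(-3176, Pow(Mul(Mul(-7, 1), 16), -1))) = Add(Mul(Pow(1346, Rational(1, 2)), Rational(-1, 1251)), Mul(-3176, Pow(Mul(-7, 16), -1))) = Add(Mul(Rational(-1, 1251), Pow(1346, Rational(1, 2))), Mul(-3176, Pow(-112, -1))) = Add(Mul(Rational(-1, 1251), Pow(1346, Rational(1, 2))), Mul(-3176, Rational(-1, 112))) = Add(Mul(Rational(-1, 1251), Pow(1346, Rational(1, 2))), Rational(397, 14)) = Add(Rational(397, 14), Mul(Rational(-1, 1251), Pow(1346, Rational(1, 2))))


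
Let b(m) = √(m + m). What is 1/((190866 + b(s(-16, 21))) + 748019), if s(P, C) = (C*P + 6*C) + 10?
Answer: 187777/176301008725 - 4*I/176301008725 ≈ 1.0651e-6 - 2.2688e-11*I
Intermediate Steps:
s(P, C) = 10 + 6*C + C*P (s(P, C) = (6*C + C*P) + 10 = 10 + 6*C + C*P)
b(m) = √2*√m (b(m) = √(2*m) = √2*√m)
1/((190866 + b(s(-16, 21))) + 748019) = 1/((190866 + √2*√(10 + 6*21 + 21*(-16))) + 748019) = 1/((190866 + √2*√(10 + 126 - 336)) + 748019) = 1/((190866 + √2*√(-200)) + 748019) = 1/((190866 + √2*(10*I*√2)) + 748019) = 1/((190866 + 20*I) + 748019) = 1/(938885 + 20*I) = (938885 - 20*I)/881505043625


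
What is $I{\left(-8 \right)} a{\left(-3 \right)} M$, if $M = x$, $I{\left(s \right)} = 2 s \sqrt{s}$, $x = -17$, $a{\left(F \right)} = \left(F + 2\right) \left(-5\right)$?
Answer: $2720 i \sqrt{2} \approx 3846.7 i$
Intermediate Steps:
$a{\left(F \right)} = -10 - 5 F$ ($a{\left(F \right)} = \left(2 + F\right) \left(-5\right) = -10 - 5 F$)
$I{\left(s \right)} = 2 s^{\frac{3}{2}}$
$M = -17$
$I{\left(-8 \right)} a{\left(-3 \right)} M = 2 \left(-8\right)^{\frac{3}{2}} \left(-10 - -15\right) \left(-17\right) = 2 \left(- 16 i \sqrt{2}\right) \left(-10 + 15\right) \left(-17\right) = - 32 i \sqrt{2} \cdot 5 \left(-17\right) = - 160 i \sqrt{2} \left(-17\right) = 2720 i \sqrt{2}$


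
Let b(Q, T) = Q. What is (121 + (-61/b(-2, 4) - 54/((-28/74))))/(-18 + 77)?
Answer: 4119/826 ≈ 4.9867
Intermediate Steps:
(121 + (-61/b(-2, 4) - 54/((-28/74))))/(-18 + 77) = (121 + (-61/(-2) - 54/((-28/74))))/(-18 + 77) = (121 + (-61*(-1/2) - 54/((-28*1/74))))/59 = (121 + (61/2 - 54/(-14/37)))/59 = (121 + (61/2 - 54*(-37/14)))/59 = (121 + (61/2 + 999/7))/59 = (121 + 2425/14)/59 = (1/59)*(4119/14) = 4119/826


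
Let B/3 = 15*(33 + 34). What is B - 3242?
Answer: -227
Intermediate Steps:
B = 3015 (B = 3*(15*(33 + 34)) = 3*(15*67) = 3*1005 = 3015)
B - 3242 = 3015 - 3242 = -227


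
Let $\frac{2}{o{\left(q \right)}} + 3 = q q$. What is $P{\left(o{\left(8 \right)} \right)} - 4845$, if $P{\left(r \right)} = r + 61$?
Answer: $- \frac{291822}{61} \approx -4784.0$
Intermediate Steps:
$o{\left(q \right)} = \frac{2}{-3 + q^{2}}$ ($o{\left(q \right)} = \frac{2}{-3 + q q} = \frac{2}{-3 + q^{2}}$)
$P{\left(r \right)} = 61 + r$
$P{\left(o{\left(8 \right)} \right)} - 4845 = \left(61 + \frac{2}{-3 + 8^{2}}\right) - 4845 = \left(61 + \frac{2}{-3 + 64}\right) - 4845 = \left(61 + \frac{2}{61}\right) - 4845 = \frac{3723}{61} - 4845 = - \frac{291822}{61}$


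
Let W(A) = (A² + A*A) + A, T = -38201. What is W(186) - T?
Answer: 107579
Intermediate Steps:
W(A) = A + 2*A² (W(A) = (A² + A²) + A = 2*A² + A = A + 2*A²)
W(186) - T = 186*(1 + 2*186) - 1*(-38201) = 186*(1 + 372) + 38201 = 186*373 + 38201 = 69378 + 38201 = 107579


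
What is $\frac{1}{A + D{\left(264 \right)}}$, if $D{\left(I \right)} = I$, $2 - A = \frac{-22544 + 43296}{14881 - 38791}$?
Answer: $\frac{11955}{3190406} \approx 0.0037472$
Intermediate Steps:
$A = \frac{34286}{11955}$ ($A = 2 - \frac{-22544 + 43296}{14881 - 38791} = 2 - \frac{20752}{-23910} = 2 - 20752 \left(- \frac{1}{23910}\right) = 2 - - \frac{10376}{11955} = 2 + \frac{10376}{11955} = \frac{34286}{11955} \approx 2.8679$)
$\frac{1}{A + D{\left(264 \right)}} = \frac{1}{\frac{34286}{11955} + 264} = \frac{1}{\frac{3190406}{11955}} = \frac{11955}{3190406}$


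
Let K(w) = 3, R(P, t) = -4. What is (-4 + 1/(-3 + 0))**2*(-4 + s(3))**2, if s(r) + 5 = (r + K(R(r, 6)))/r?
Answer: 8281/9 ≈ 920.11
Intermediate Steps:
s(r) = -5 + (3 + r)/r (s(r) = -5 + (r + 3)/r = -5 + (3 + r)/r)
(-4 + 1/(-3 + 0))**2*(-4 + s(3))**2 = (-4 + 1/(-3 + 0))**2*(-4 + (-4 + 3/3))**2 = (-4 + 1/(-3))**2*(-4 + (-4 + 3*(1/3)))**2 = (-4 - 1/3)**2*(-4 + (-4 + 1))**2 = (-13/3)**2*(-4 - 3)**2 = (169/9)*(-7)**2 = (169/9)*49 = 8281/9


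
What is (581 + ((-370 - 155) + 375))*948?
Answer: 408588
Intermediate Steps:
(581 + ((-370 - 155) + 375))*948 = (581 + (-525 + 375))*948 = (581 - 150)*948 = 431*948 = 408588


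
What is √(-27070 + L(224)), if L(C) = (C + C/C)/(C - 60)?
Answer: I*√182009455/82 ≈ 164.53*I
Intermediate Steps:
L(C) = (1 + C)/(-60 + C) (L(C) = (C + 1)/(-60 + C) = (1 + C)/(-60 + C))
√(-27070 + L(224)) = √(-27070 + (1 + 224)/(-60 + 224)) = √(-27070 + 225/164) = √(-4439255/164) = I*√182009455/82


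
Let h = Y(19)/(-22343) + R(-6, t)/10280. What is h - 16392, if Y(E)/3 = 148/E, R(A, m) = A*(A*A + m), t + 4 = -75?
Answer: -35767576412427/2182017380 ≈ -16392.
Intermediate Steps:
t = -79 (t = -4 - 75 = -79)
R(A, m) = A*(m + A**2) (R(A, m) = A*(A**2 + m) = A*(m + A**2))
Y(E) = 444/E (Y(E) = 3*(148/E) = 444/E)
h = 52480533/2182017380 (h = (444/19)/(-22343) - 6*(-79 + (-6)**2)/10280 = (444*(1/19))*(-1/22343) - 6*(-79 + 36)*(1/10280) = (444/19)*(-1/22343) - 6*(-43)*(1/10280) = -444/424517 + 258*(1/10280) = -444/424517 + 129/5140 = 52480533/2182017380 ≈ 0.024051)
h - 16392 = 52480533/2182017380 - 16392 = -35767576412427/2182017380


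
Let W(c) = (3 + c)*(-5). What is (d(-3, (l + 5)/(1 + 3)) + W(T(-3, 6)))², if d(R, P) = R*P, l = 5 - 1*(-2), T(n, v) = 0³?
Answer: 576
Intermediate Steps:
T(n, v) = 0
W(c) = -15 - 5*c
l = 7 (l = 5 + 2 = 7)
d(R, P) = P*R
(d(-3, (l + 5)/(1 + 3)) + W(T(-3, 6)))² = (((7 + 5)/(1 + 3))*(-3) + (-15 - 5*0))² = ((12/4)*(-3) + (-15 + 0))² = ((12*(¼))*(-3) - 15)² = (3*(-3) - 15)² = (-9 - 15)² = (-24)² = 576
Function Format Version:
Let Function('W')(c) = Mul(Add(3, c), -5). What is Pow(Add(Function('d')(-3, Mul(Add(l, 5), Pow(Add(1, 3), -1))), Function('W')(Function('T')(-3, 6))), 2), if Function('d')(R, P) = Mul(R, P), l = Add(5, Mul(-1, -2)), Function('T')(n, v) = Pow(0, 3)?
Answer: 576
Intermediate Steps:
Function('T')(n, v) = 0
Function('W')(c) = Add(-15, Mul(-5, c))
l = 7 (l = Add(5, 2) = 7)
Function('d')(R, P) = Mul(P, R)
Pow(Add(Function('d')(-3, Mul(Add(l, 5), Pow(Add(1, 3), -1))), Function('W')(Function('T')(-3, 6))), 2) = Pow(Add(Mul(Mul(Add(7, 5), Pow(Add(1, 3), -1)), -3), Add(-15, Mul(-5, 0))), 2) = Pow(Add(Mul(Mul(12, Pow(4, -1)), -3), Add(-15, 0)), 2) = Pow(Add(Mul(Mul(12, Rational(1, 4)), -3), -15), 2) = Pow(Add(Mul(3, -3), -15), 2) = Pow(Add(-9, -15), 2) = Pow(-24, 2) = 576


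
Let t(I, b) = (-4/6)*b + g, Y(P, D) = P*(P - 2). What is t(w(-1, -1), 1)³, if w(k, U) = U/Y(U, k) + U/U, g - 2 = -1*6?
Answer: -2744/27 ≈ -101.63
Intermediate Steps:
Y(P, D) = P*(-2 + P)
g = -4 (g = 2 - 1*6 = 2 - 6 = -4)
w(k, U) = 1 + 1/(-2 + U) (w(k, U) = U/((U*(-2 + U))) + U/U = U*(1/(U*(-2 + U))) + 1 = 1/(-2 + U) + 1 = 1 + 1/(-2 + U))
t(I, b) = -4 - 2*b/3 (t(I, b) = (-4/6)*b - 4 = (-4*⅙)*b - 4 = -2*b/3 - 4 = -4 - 2*b/3)
t(w(-1, -1), 1)³ = (-4 - ⅔*1)³ = (-4 - ⅔)³ = (-14/3)³ = -2744/27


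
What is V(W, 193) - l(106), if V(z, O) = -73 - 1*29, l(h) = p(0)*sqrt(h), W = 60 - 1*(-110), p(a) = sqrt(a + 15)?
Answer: -102 - sqrt(1590) ≈ -141.87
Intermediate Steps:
p(a) = sqrt(15 + a)
W = 170 (W = 60 + 110 = 170)
l(h) = sqrt(15)*sqrt(h) (l(h) = sqrt(15 + 0)*sqrt(h) = sqrt(15)*sqrt(h))
V(z, O) = -102 (V(z, O) = -73 - 29 = -102)
V(W, 193) - l(106) = -102 - sqrt(15)*sqrt(106) = -102 - sqrt(1590)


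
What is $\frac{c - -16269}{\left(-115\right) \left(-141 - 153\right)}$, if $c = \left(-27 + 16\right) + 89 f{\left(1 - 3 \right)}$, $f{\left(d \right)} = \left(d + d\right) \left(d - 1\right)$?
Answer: $\frac{8663}{16905} \approx 0.51245$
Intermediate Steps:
$f{\left(d \right)} = 2 d \left(-1 + d\right)$
$c = 1057$ ($c = \left(-27 + 16\right) + 89 \cdot 2 \left(1 - 3\right) \left(-1 + \left(1 - 3\right)\right) = -11 + 89 \cdot 2 \left(1 - 3\right) \left(-1 + \left(1 - 3\right)\right) = -11 + 89 \cdot 2 \left(-2\right) \left(-1 - 2\right) = -11 + 89 \cdot 2 \left(-2\right) \left(-3\right) = -11 + 89 \cdot 12 = -11 + 1068 = 1057$)
$\frac{c - -16269}{\left(-115\right) \left(-141 - 153\right)} = \frac{1057 - -16269}{\left(-115\right) \left(-141 - 153\right)} = \frac{1057 + 16269}{\left(-115\right) \left(-294\right)} = \frac{17326}{33810} = 17326 \cdot \frac{1}{33810} = \frac{8663}{16905}$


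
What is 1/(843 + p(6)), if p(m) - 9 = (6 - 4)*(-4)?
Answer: 1/844 ≈ 0.0011848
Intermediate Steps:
p(m) = 1 (p(m) = 9 + (6 - 4)*(-4) = 9 + 2*(-4) = 9 - 8 = 1)
1/(843 + p(6)) = 1/(843 + 1) = 1/844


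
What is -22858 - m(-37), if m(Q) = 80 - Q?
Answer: -22975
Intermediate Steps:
-22858 - m(-37) = -22858 - (80 - 1*(-37)) = -22858 - (80 + 37) = -22858 - 1*117 = -22858 - 117 = -22975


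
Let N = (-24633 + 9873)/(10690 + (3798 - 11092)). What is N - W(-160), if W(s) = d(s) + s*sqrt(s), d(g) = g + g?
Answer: 89330/283 + 640*I*sqrt(10) ≈ 315.65 + 2023.9*I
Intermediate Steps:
N = -1230/283 (N = -14760/(10690 - 7294) = -14760/3396 = -14760*1/3396 = -1230/283 ≈ -4.3463)
d(g) = 2*g
W(s) = s**(3/2) + 2*s (W(s) = 2*s + s*sqrt(s) = 2*s + s**(3/2) = s**(3/2) + 2*s)
N - W(-160) = -1230/283 - ((-160)**(3/2) + 2*(-160)) = -1230/283 - (-640*I*sqrt(10) - 320) = -1230/283 - (-320 - 640*I*sqrt(10)) = -1230/283 + (320 + 640*I*sqrt(10)) = 89330/283 + 640*I*sqrt(10)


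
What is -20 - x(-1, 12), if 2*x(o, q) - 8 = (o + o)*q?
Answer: -12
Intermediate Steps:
x(o, q) = 4 + o*q (x(o, q) = 4 + ((o + o)*q)/2 = 4 + ((2*o)*q)/2 = 4 + (2*o*q)/2 = 4 + o*q)
-20 - x(-1, 12) = -20 - (4 - 1*12) = -20 - (4 - 12) = -20 - 1*(-8) = -20 + 8 = -12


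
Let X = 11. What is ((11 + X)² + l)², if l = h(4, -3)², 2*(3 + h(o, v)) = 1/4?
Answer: 992565025/4096 ≈ 2.4233e+5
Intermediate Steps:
h(o, v) = -23/8 (h(o, v) = -3 + (½)/4 = -3 + (½)*(¼) = -3 + ⅛ = -23/8)
l = 529/64 (l = (-23/8)² = 529/64 ≈ 8.2656)
((11 + X)² + l)² = ((11 + 11)² + 529/64)² = (22² + 529/64)² = (484 + 529/64)² = (31505/64)² = 992565025/4096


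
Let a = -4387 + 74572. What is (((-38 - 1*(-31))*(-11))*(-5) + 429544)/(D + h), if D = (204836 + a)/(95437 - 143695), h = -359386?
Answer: -20710355022/17343524609 ≈ -1.1941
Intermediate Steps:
a = 70185
D = -275021/48258 (D = (204836 + 70185)/(95437 - 143695) = 275021/(-48258) = 275021*(-1/48258) = -275021/48258 ≈ -5.6990)
(((-38 - 1*(-31))*(-11))*(-5) + 429544)/(D + h) = (((-38 - 1*(-31))*(-11))*(-5) + 429544)/(-275021/48258 - 359386) = (((-38 + 31)*(-11))*(-5) + 429544)/(-17343524609/48258) = (-7*(-11)*(-5) + 429544)*(-48258/17343524609) = (77*(-5) + 429544)*(-48258/17343524609) = (-385 + 429544)*(-48258/17343524609) = 429159*(-48258/17343524609) = -20710355022/17343524609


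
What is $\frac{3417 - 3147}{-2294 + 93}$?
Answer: $- \frac{270}{2201} \approx -0.12267$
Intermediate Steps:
$\frac{3417 - 3147}{-2294 + 93} = \frac{3417 - 3147}{-2201} = 270 \left(- \frac{1}{2201}\right) = - \frac{270}{2201}$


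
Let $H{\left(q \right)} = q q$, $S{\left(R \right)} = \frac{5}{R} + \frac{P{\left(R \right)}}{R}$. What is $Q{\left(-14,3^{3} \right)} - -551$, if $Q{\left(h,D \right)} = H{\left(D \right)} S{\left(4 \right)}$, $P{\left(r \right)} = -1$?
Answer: $1280$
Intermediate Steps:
$S{\left(R \right)} = \frac{4}{R}$ ($S{\left(R \right)} = \frac{5}{R} - \frac{1}{R} = \frac{4}{R}$)
$H{\left(q \right)} = q^{2}$
$Q{\left(h,D \right)} = D^{2}$ ($Q{\left(h,D \right)} = D^{2} \cdot \frac{4}{4} = D^{2} \cdot 4 \cdot \frac{1}{4} = D^{2} \cdot 1 = D^{2}$)
$Q{\left(-14,3^{3} \right)} - -551 = \left(3^{3}\right)^{2} - -551 = 27^{2} + 551 = 729 + 551 = 1280$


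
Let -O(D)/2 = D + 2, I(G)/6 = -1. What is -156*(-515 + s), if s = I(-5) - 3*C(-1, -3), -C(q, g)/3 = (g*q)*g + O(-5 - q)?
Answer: 88296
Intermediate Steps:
I(G) = -6 (I(G) = 6*(-1) = -6)
O(D) = -4 - 2*D (O(D) = -2*(D + 2) = -2*(2 + D) = -4 - 2*D)
C(q, g) = -18 - 6*q - 3*q*g² (C(q, g) = -3*((g*q)*g + (-4 - 2*(-5 - q))) = -3*(q*g² + (-4 + (10 + 2*q))) = -3*(q*g² + (6 + 2*q)) = -3*(6 + 2*q + q*g²) = -18 - 6*q - 3*q*g²)
s = -51 (s = -6 - 3*(-18 - 6*(-1) - 3*(-1)*(-3)²) = -6 - 3*(-18 + 6 - 3*(-1)*9) = -6 - 3*(-18 + 6 + 27) = -6 - 3*15 = -6 - 45 = -51)
-156*(-515 + s) = -156*(-515 - 51) = -156*(-566) = 88296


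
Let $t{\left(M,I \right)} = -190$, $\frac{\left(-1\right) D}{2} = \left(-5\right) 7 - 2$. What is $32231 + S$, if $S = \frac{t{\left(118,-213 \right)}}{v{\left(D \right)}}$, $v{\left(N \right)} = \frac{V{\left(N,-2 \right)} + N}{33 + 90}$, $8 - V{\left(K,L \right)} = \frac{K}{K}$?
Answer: $\frac{862447}{27} \approx 31942.0$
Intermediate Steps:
$V{\left(K,L \right)} = 7$ ($V{\left(K,L \right)} = 8 - \frac{K}{K} = 8 - 1 = 7$)
$D = 74$ ($D = - 2 \left(\left(-5\right) 7 - 2\right) = - 2 \left(-35 - 2\right) = \left(-2\right) \left(-37\right) = 74$)
$v{\left(N \right)} = \frac{7}{123} + \frac{N}{123}$ ($v{\left(N \right)} = \frac{7 + N}{33 + 90} = \frac{7 + N}{123} = \left(7 + N\right) \frac{1}{123} = \frac{7}{123} + \frac{N}{123}$)
$S = - \frac{7790}{27}$ ($S = - \frac{190}{\frac{7}{123} + \frac{1}{123} \cdot 74} = - \frac{190}{\frac{7}{123} + \frac{74}{123}} = - \frac{190}{\frac{27}{41}} = \left(-190\right) \frac{41}{27} = - \frac{7790}{27} \approx -288.52$)
$32231 + S = 32231 - \frac{7790}{27} = \frac{862447}{27}$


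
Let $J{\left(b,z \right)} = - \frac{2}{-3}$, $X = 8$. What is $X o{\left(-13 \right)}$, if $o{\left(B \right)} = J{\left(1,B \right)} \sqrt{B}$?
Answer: $\frac{16 i \sqrt{13}}{3} \approx 19.23 i$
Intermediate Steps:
$J{\left(b,z \right)} = \frac{2}{3}$ ($J{\left(b,z \right)} = \left(-2\right) \left(- \frac{1}{3}\right) = \frac{2}{3}$)
$o{\left(B \right)} = \frac{2 \sqrt{B}}{3}$
$X o{\left(-13 \right)} = 8 \frac{2 \sqrt{-13}}{3} = 8 \frac{2 i \sqrt{13}}{3} = \frac{16 i \sqrt{13}}{3}$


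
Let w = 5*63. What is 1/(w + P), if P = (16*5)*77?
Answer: 1/6475 ≈ 0.00015444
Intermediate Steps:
w = 315
P = 6160 (P = 80*77 = 6160)
1/(w + P) = 1/(315 + 6160) = 1/6475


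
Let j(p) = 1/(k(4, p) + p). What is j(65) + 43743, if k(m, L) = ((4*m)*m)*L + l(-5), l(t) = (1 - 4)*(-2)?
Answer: 185076634/4231 ≈ 43743.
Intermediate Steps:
l(t) = 6 (l(t) = -3*(-2) = 6)
k(m, L) = 6 + 4*L*m² (k(m, L) = ((4*m)*m)*L + 6 = (4*m²)*L + 6 = 4*L*m² + 6 = 6 + 4*L*m²)
j(p) = 1/(6 + 65*p) (j(p) = 1/((6 + 4*p*4²) + p) = 1/((6 + 4*p*16) + p) = 1/((6 + 64*p) + p) = 1/(6 + 65*p))
j(65) + 43743 = 1/(6 + 65*65) + 43743 = 1/(6 + 4225) + 43743 = 1/4231 + 43743 = 185076634/4231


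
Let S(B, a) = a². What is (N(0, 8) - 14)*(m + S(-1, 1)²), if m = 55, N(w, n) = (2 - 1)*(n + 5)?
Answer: -56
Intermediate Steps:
N(w, n) = 5 + n (N(w, n) = 1*(5 + n) = 5 + n)
(N(0, 8) - 14)*(m + S(-1, 1)²) = ((5 + 8) - 14)*(55 + (1²)²) = (13 - 14)*(55 + 1²) = -(55 + 1) = -1*56 = -56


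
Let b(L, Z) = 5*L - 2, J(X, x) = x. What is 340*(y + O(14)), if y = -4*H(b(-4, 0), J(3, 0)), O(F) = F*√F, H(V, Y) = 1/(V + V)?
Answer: 340/11 + 4760*√14 ≈ 17841.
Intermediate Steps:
b(L, Z) = -2 + 5*L
H(V, Y) = 1/(2*V)
O(F) = F^(3/2)
y = 1/11 (y = -2/(-2 + 5*(-4)) = -2/(-2 - 20) = -2/(-22) = -2*(-1)/22 = -4*(-1/44) = 1/11 ≈ 0.090909)
340*(y + O(14)) = 340*(1/11 + 14^(3/2)) = 340*(1/11 + 14*√14) = 340/11 + 4760*√14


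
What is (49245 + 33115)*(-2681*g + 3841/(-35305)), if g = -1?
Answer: 67785047296/307 ≈ 2.2080e+8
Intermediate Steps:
(49245 + 33115)*(-2681*g + 3841/(-35305)) = (49245 + 33115)*(-2681*(-1) + 3841/(-35305)) = 82360*(2681 + 3841*(-1/35305)) = 82360*(2681 - 167/1535) = 82360*(4115168/1535) = 67785047296/307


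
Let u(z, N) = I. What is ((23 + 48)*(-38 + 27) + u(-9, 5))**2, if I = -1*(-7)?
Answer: 599076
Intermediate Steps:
I = 7
u(z, N) = 7
((23 + 48)*(-38 + 27) + u(-9, 5))**2 = ((23 + 48)*(-38 + 27) + 7)**2 = (71*(-11) + 7)**2 = (-781 + 7)**2 = (-774)**2 = 599076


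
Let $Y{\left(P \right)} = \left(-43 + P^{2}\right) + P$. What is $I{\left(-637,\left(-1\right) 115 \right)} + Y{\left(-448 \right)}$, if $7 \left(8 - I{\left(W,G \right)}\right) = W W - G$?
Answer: $\frac{995663}{7} \approx 1.4224 \cdot 10^{5}$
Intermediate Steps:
$I{\left(W,G \right)} = 8 - \frac{W^{2}}{7} + \frac{G}{7}$ ($I{\left(W,G \right)} = 8 - \frac{W W - G}{7} = 8 - \frac{W^{2} - G}{7} = 8 + \left(- \frac{W^{2}}{7} + \frac{G}{7}\right) = 8 - \frac{W^{2}}{7} + \frac{G}{7}$)
$Y{\left(P \right)} = -43 + P + P^{2}$
$I{\left(-637,\left(-1\right) 115 \right)} + Y{\left(-448 \right)} = \left(8 - \frac{\left(-637\right)^{2}}{7} + \frac{\left(-1\right) 115}{7}\right) - \left(491 - 200704\right) = \left(8 - 57967 + \frac{1}{7} \left(-115\right)\right) - -200213 = \left(8 - 57967 - \frac{115}{7}\right) + 200213 = - \frac{405828}{7} + 200213 = \frac{995663}{7}$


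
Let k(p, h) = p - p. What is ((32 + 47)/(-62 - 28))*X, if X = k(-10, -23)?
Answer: 0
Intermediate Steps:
k(p, h) = 0
X = 0
((32 + 47)/(-62 - 28))*X = ((32 + 47)/(-62 - 28))*0 = (79/(-90))*0 = (79*(-1/90))*0 = -79/90*0 = 0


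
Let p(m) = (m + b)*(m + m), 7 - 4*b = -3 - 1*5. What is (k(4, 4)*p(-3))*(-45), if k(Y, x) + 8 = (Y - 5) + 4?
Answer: -2025/2 ≈ -1012.5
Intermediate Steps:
k(Y, x) = -9 + Y (k(Y, x) = -8 + ((Y - 5) + 4) = -8 + ((-5 + Y) + 4) = -8 + (-1 + Y) = -9 + Y)
b = 15/4 (b = 7/4 - (-3 - 1*5)/4 = 7/4 - (-3 - 5)/4 = 7/4 - ¼*(-8) = 7/4 + 2 = 15/4 ≈ 3.7500)
p(m) = 2*m*(15/4 + m) (p(m) = (m + 15/4)*(m + m) = (15/4 + m)*(2*m) = 2*m*(15/4 + m))
(k(4, 4)*p(-3))*(-45) = ((-9 + 4)*((½)*(-3)*(15 + 4*(-3))))*(-45) = -5*(-3)*(15 - 12)/2*(-45) = -5*(-3)*3/2*(-45) = -5*(-9/2)*(-45) = (45/2)*(-45) = -2025/2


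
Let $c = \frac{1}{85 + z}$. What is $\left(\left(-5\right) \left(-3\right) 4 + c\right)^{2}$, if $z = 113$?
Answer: $\frac{141158161}{39204} \approx 3600.6$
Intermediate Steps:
$c = \frac{1}{198}$ ($c = \frac{1}{85 + 113} = \frac{1}{198} \approx 0.0050505$)
$\left(\left(-5\right) \left(-3\right) 4 + c\right)^{2} = \left(\left(-5\right) \left(-3\right) 4 + \frac{1}{198}\right)^{2} = \left(15 \cdot 4 + \frac{1}{198}\right)^{2} = \left(60 + \frac{1}{198}\right)^{2} = \left(\frac{11881}{198}\right)^{2} = \frac{141158161}{39204}$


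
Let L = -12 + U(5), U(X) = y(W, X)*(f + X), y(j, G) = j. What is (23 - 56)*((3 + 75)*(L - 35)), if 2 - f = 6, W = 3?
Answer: 113256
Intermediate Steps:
f = -4 (f = 2 - 1*6 = 2 - 6 = -4)
U(X) = -12 + 3*X (U(X) = 3*(-4 + X) = -12 + 3*X)
L = -9 (L = -12 + (-12 + 3*5) = -12 + (-12 + 15) = -12 + 3 = -9)
(23 - 56)*((3 + 75)*(L - 35)) = (23 - 56)*((3 + 75)*(-9 - 35)) = -2574*(-44) = -33*(-3432) = 113256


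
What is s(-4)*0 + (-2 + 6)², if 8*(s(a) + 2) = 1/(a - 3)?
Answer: 16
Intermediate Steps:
s(a) = -2 + 1/(8*(-3 + a)) (s(a) = -2 + 1/(8*(a - 3)) = -2 + 1/(8*(-3 + a)))
s(-4)*0 + (-2 + 6)² = ((49 - 16*(-4))/(8*(-3 - 4)))*0 + (-2 + 6)² = ((⅛)*(49 + 64)/(-7))*0 + 4² = ((⅛)*(-⅐)*113)*0 + 16 = -113/56*0 + 16 = 0 + 16 = 16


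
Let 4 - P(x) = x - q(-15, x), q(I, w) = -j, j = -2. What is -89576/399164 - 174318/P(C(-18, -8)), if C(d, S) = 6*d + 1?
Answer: -17397898060/11276383 ≈ -1542.9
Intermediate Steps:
q(I, w) = 2 (q(I, w) = -1*(-2) = 2)
C(d, S) = 1 + 6*d
P(x) = 6 - x (P(x) = 4 - (x - 1*2) = 4 - (x - 2) = 4 - (-2 + x) = 4 + (2 - x) = 6 - x)
-89576/399164 - 174318/P(C(-18, -8)) = -89576/399164 - 174318/(6 - (1 + 6*(-18))) = -89576*1/399164 - 174318/(6 - (1 - 108)) = -22394/99791 - 174318/(6 - 1*(-107)) = -22394/99791 - 174318/(6 + 107) = -22394/99791 - 174318/113 = -17397898060/11276383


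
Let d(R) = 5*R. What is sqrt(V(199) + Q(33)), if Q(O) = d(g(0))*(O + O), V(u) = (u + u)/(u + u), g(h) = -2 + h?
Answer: I*sqrt(659) ≈ 25.671*I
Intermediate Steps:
V(u) = 1 (V(u) = (2*u)/((2*u)) = (2*u)*(1/(2*u)) = 1)
Q(O) = -20*O (Q(O) = (5*(-2 + 0))*(O + O) = (5*(-2))*(2*O) = -20*O)
sqrt(V(199) + Q(33)) = sqrt(1 - 20*33) = sqrt(1 - 660) = sqrt(-659) = I*sqrt(659)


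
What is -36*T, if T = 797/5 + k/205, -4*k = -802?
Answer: -236718/41 ≈ -5773.6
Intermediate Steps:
k = 401/2 (k = -¼*(-802) = 401/2 ≈ 200.50)
T = 13151/82 (T = 797/5 + (401/2)/205 = 797*(⅕) + (401/2)*(1/205) = 797/5 + 401/410 = 13151/82 ≈ 160.38)
-36*T = -36*13151/82 = -236718/41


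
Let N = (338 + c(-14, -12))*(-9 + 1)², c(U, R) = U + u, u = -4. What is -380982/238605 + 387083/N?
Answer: 5637161857/325775360 ≈ 17.304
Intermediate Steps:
c(U, R) = -4 + U (c(U, R) = U - 4 = -4 + U)
N = 20480 (N = (338 + (-4 - 14))*(-9 + 1)² = (338 - 18)*(-8)² = 320*64 = 20480)
-380982/238605 + 387083/N = -380982/238605 + 387083/20480 = -380982*1/238605 + 387083*(1/20480) = -126994/79535 + 387083/20480 = 5637161857/325775360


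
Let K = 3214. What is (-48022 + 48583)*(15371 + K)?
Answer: 10426185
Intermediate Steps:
(-48022 + 48583)*(15371 + K) = (-48022 + 48583)*(15371 + 3214) = 561*18585 = 10426185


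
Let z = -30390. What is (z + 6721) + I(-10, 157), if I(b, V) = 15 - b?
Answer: -23644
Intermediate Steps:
(z + 6721) + I(-10, 157) = (-30390 + 6721) + (15 - 1*(-10)) = -23669 + (15 + 10) = -23669 + 25 = -23644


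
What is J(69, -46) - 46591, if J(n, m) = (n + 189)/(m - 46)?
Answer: -2143315/46 ≈ -46594.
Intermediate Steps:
J(n, m) = (189 + n)/(-46 + m)
J(69, -46) - 46591 = (189 + 69)/(-46 - 46) - 46591 = 258/(-92) - 46591 = -1/92*258 - 46591 = -129/46 - 46591 = -2143315/46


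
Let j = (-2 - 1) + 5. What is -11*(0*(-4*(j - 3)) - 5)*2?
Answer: 110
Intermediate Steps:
j = 2 (j = -3 + 5 = 2)
-11*(0*(-4*(j - 3)) - 5)*2 = -11*(0*(-4*(2 - 3)) - 5)*2 = -11*(0*(-4*(-1)) - 5)*2 = -11*(0*4 - 5)*2 = -11*(0 - 5)*2 = -11*(-5)*2 = 55*2 = 110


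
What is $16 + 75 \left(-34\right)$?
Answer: $-2534$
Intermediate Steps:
$16 + 75 \left(-34\right) = 16 - 2550 = -2534$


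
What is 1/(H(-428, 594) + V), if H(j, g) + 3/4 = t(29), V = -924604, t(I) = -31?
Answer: -4/3698543 ≈ -1.0815e-6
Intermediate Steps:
H(j, g) = -127/4 (H(j, g) = -¾ - 31 = -127/4)
1/(H(-428, 594) + V) = 1/(-127/4 - 924604) = 1/(-3698543/4) = -4/3698543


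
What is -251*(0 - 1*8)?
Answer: 2008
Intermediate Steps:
-251*(0 - 1*8) = -251*(0 - 8) = -251*(-8) = 2008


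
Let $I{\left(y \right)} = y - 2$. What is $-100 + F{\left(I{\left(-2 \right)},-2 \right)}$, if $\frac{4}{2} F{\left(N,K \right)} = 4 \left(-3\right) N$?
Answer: $-76$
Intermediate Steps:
$I{\left(y \right)} = -2 + y$
$F{\left(N,K \right)} = - 6 N$ ($F{\left(N,K \right)} = \frac{4 \left(-3\right) N}{2} = \frac{\left(-12\right) N}{2} = - 6 N$)
$-100 + F{\left(I{\left(-2 \right)},-2 \right)} = -100 - 6 \left(-2 - 2\right) = -100 - -24 = -100 + 24 = -76$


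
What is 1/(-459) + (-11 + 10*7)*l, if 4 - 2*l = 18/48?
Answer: 785333/7344 ≈ 106.94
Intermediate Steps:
l = 29/16 (l = 2 - 9/48 = 2 - ½*3/8 = 2 - 3/16 = 29/16 ≈ 1.8125)
1/(-459) + (-11 + 10*7)*l = 1/(-459) + (-11 + 10*7)*(29/16) = -1/459 + (-11 + 70)*(29/16) = -1/459 + 59*(29/16) = -1/459 + 1711/16 = 785333/7344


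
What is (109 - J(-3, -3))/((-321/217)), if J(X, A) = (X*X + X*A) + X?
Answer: -20398/321 ≈ -63.545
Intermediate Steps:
J(X, A) = X + X**2 + A*X (J(X, A) = (X**2 + A*X) + X = X + X**2 + A*X)
(109 - J(-3, -3))/((-321/217)) = (109 - (-3)*(1 - 3 - 3))/((-321/217)) = (109 - (-3)*(-5))/((-321*1/217)) = (109 - 1*15)/(-321/217) = (109 - 15)*(-217/321) = 94*(-217/321) = -20398/321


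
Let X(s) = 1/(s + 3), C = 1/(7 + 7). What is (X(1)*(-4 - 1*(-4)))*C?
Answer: 0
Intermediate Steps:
C = 1/14 ≈ 0.071429
X(s) = 1/(3 + s)
(X(1)*(-4 - 1*(-4)))*C = ((-4 - 1*(-4))/(3 + 1))*(1/14) = ((-4 + 4)/4)*(1/14) = ((¼)*0)*(1/14) = 0*(1/14) = 0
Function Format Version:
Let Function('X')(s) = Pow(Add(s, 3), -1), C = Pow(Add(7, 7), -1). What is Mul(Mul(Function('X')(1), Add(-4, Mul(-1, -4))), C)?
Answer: 0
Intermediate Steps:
C = Rational(1, 14) (C = Pow(14, -1) = Rational(1, 14) ≈ 0.071429)
Function('X')(s) = Pow(Add(3, s), -1)
Mul(Mul(Function('X')(1), Add(-4, Mul(-1, -4))), C) = Mul(Mul(Pow(Add(3, 1), -1), Add(-4, Mul(-1, -4))), Rational(1, 14)) = Mul(Mul(Pow(4, -1), Add(-4, 4)), Rational(1, 14)) = Mul(Mul(Rational(1, 4), 0), Rational(1, 14)) = Mul(0, Rational(1, 14)) = 0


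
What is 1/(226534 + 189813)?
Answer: 1/416347 ≈ 2.4018e-6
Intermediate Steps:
1/(226534 + 189813) = 1/416347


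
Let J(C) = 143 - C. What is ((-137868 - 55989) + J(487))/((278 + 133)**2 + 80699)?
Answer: -27743/35660 ≈ -0.77799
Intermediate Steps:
((-137868 - 55989) + J(487))/((278 + 133)**2 + 80699) = ((-137868 - 55989) + (143 - 1*487))/((278 + 133)**2 + 80699) = (-193857 + (143 - 487))/(411**2 + 80699) = (-193857 - 344)/(168921 + 80699) = -194201/249620 = -194201*1/249620 = -27743/35660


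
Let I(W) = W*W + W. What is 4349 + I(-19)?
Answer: 4691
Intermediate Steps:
I(W) = W + W**2 (I(W) = W**2 + W = W + W**2)
4349 + I(-19) = 4349 - 19*(1 - 19) = 4349 - 19*(-18) = 4349 + 342 = 4691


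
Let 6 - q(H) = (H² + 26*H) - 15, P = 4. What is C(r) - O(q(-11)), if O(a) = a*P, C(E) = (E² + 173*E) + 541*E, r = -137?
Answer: -79793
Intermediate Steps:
q(H) = 21 - H² - 26*H (q(H) = 6 - ((H² + 26*H) - 15) = 6 - (-15 + H² + 26*H) = 6 + (15 - H² - 26*H) = 21 - H² - 26*H)
C(E) = E² + 714*E
O(a) = 4*a (O(a) = a*4 = 4*a)
C(r) - O(q(-11)) = -137*(714 - 137) - 4*(21 - 1*(-11)² - 26*(-11)) = -137*577 - 4*(21 - 1*121 + 286) = -79049 - 4*(21 - 121 + 286) = -79049 - 4*186 = -79049 - 1*744 = -79049 - 744 = -79793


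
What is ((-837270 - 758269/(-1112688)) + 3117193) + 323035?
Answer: 2896280889373/1112688 ≈ 2.6030e+6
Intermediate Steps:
((-837270 - 758269/(-1112688)) + 3117193) + 323035 = ((-837270 - 758269*(-1/1112688)) + 3117193) + 323035 = ((-837270 + 758269/1112688) + 3117193) + 323035 = (-931619523491/1112688 + 3117193) + 323035 = 2536843721293/1112688 + 323035 = 2896280889373/1112688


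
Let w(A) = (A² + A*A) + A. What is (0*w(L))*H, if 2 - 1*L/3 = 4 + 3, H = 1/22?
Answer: 0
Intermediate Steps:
H = 1/22 ≈ 0.045455
L = -15 (L = 6 - 3*(4 + 3) = 6 - 3*7 = 6 - 21 = -15)
w(A) = A + 2*A² (w(A) = (A² + A²) + A = 2*A² + A = A + 2*A²)
(0*w(L))*H = (0*(-15*(1 + 2*(-15))))*(1/22) = (0*(-15*(1 - 30)))*(1/22) = (0*(-15*(-29)))*(1/22) = (0*435)*(1/22) = 0*(1/22) = 0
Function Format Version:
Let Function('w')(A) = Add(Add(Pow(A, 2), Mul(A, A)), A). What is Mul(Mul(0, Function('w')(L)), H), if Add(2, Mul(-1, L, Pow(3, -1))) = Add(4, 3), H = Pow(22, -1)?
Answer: 0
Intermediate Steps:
H = Rational(1, 22) ≈ 0.045455
L = -15 (L = Add(6, Mul(-3, Add(4, 3))) = Add(6, Mul(-3, 7)) = Add(6, -21) = -15)
Function('w')(A) = Add(A, Mul(2, Pow(A, 2))) (Function('w')(A) = Add(Add(Pow(A, 2), Pow(A, 2)), A) = Add(Mul(2, Pow(A, 2)), A) = Add(A, Mul(2, Pow(A, 2))))
Mul(Mul(0, Function('w')(L)), H) = Mul(Mul(0, Mul(-15, Add(1, Mul(2, -15)))), Rational(1, 22)) = Mul(Mul(0, Mul(-15, Add(1, -30))), Rational(1, 22)) = Mul(Mul(0, Mul(-15, -29)), Rational(1, 22)) = Mul(Mul(0, 435), Rational(1, 22)) = Mul(0, Rational(1, 22)) = 0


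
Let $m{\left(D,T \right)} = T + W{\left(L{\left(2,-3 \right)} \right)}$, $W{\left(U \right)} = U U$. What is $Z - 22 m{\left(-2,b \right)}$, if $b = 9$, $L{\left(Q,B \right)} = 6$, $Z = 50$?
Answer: $-940$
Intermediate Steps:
$W{\left(U \right)} = U^{2}$
$m{\left(D,T \right)} = 36 + T$ ($m{\left(D,T \right)} = T + 6^{2} = T + 36 = 36 + T$)
$Z - 22 m{\left(-2,b \right)} = 50 - 22 \left(36 + 9\right) = 50 - 990 = -940$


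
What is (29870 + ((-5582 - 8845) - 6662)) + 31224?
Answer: 40005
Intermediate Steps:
(29870 + ((-5582 - 8845) - 6662)) + 31224 = (29870 + (-14427 - 6662)) + 31224 = (29870 - 21089) + 31224 = 8781 + 31224 = 40005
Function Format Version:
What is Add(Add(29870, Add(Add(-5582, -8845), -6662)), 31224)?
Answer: 40005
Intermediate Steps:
Add(Add(29870, Add(Add(-5582, -8845), -6662)), 31224) = Add(Add(29870, Add(-14427, -6662)), 31224) = Add(Add(29870, -21089), 31224) = Add(8781, 31224) = 40005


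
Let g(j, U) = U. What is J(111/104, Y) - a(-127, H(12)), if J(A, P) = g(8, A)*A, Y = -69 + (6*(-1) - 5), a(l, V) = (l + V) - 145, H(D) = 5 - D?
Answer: 3029985/10816 ≈ 280.14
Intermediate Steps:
a(l, V) = -145 + V + l (a(l, V) = (V + l) - 145 = -145 + V + l)
Y = -80 (Y = -69 + (-6 - 5) = -69 - 11 = -80)
J(A, P) = A**2 (J(A, P) = A*A = A**2)
J(111/104, Y) - a(-127, H(12)) = (111/104)**2 - (-145 + (5 - 1*12) - 127) = (111*(1/104))**2 - (-145 + (5 - 12) - 127) = (111/104)**2 - (-145 - 7 - 127) = 12321/10816 - 1*(-279) = 12321/10816 + 279 = 3029985/10816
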